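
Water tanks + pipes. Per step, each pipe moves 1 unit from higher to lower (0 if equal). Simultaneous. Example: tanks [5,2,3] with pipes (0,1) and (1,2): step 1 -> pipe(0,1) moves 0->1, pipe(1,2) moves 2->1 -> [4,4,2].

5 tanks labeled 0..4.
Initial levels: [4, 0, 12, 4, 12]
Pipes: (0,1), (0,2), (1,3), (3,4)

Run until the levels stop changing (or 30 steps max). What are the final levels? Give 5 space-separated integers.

Answer: 5 8 7 5 7

Derivation:
Step 1: flows [0->1,2->0,3->1,4->3] -> levels [4 2 11 4 11]
Step 2: flows [0->1,2->0,3->1,4->3] -> levels [4 4 10 4 10]
Step 3: flows [0=1,2->0,1=3,4->3] -> levels [5 4 9 5 9]
Step 4: flows [0->1,2->0,3->1,4->3] -> levels [5 6 8 5 8]
Step 5: flows [1->0,2->0,1->3,4->3] -> levels [7 4 7 7 7]
Step 6: flows [0->1,0=2,3->1,3=4] -> levels [6 6 7 6 7]
Step 7: flows [0=1,2->0,1=3,4->3] -> levels [7 6 6 7 6]
Step 8: flows [0->1,0->2,3->1,3->4] -> levels [5 8 7 5 7]
Step 9: flows [1->0,2->0,1->3,4->3] -> levels [7 6 6 7 6]
  -> period-2 cycle: step 9 state = step 7 state; never stabilizes
  -> state at step 30: (30-7) mod 2 = 1, same as step 8 -> [5 8 7 5 7]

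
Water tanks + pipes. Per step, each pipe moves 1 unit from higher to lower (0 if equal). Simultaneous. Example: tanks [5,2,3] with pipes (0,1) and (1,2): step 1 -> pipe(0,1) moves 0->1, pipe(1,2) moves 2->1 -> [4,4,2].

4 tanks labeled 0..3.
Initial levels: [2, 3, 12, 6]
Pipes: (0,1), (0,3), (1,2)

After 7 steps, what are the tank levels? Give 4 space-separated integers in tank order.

Answer: 6 5 7 5

Derivation:
Step 1: flows [1->0,3->0,2->1] -> levels [4 3 11 5]
Step 2: flows [0->1,3->0,2->1] -> levels [4 5 10 4]
Step 3: flows [1->0,0=3,2->1] -> levels [5 5 9 4]
Step 4: flows [0=1,0->3,2->1] -> levels [4 6 8 5]
Step 5: flows [1->0,3->0,2->1] -> levels [6 6 7 4]
Step 6: flows [0=1,0->3,2->1] -> levels [5 7 6 5]
Step 7: flows [1->0,0=3,1->2] -> levels [6 5 7 5]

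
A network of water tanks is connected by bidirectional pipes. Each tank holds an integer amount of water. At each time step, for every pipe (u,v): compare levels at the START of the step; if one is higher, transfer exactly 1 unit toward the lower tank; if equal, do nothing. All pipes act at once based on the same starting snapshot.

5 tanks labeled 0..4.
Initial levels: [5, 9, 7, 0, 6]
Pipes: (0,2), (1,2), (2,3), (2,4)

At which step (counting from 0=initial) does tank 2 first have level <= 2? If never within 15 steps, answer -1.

Answer: -1

Derivation:
Step 1: flows [2->0,1->2,2->3,2->4] -> levels [6 8 5 1 7]
Step 2: flows [0->2,1->2,2->3,4->2] -> levels [5 7 7 2 6]
Step 3: flows [2->0,1=2,2->3,2->4] -> levels [6 7 4 3 7]
Step 4: flows [0->2,1->2,2->3,4->2] -> levels [5 6 6 4 6]
Step 5: flows [2->0,1=2,2->3,2=4] -> levels [6 6 4 5 6]
Step 6: flows [0->2,1->2,3->2,4->2] -> levels [5 5 8 4 5]
Step 7: flows [2->0,2->1,2->3,2->4] -> levels [6 6 4 5 6]
  -> period-2 cycle (repeats step 5); tank 2 never drops to <=2
Tank 2 never reaches <=2 within 15 steps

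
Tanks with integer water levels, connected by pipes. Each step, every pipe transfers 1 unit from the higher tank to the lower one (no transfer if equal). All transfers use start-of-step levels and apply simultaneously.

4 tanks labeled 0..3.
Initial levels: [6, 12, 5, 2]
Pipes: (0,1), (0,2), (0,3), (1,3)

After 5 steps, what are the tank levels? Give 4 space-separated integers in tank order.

Step 1: flows [1->0,0->2,0->3,1->3] -> levels [5 10 6 4]
Step 2: flows [1->0,2->0,0->3,1->3] -> levels [6 8 5 6]
Step 3: flows [1->0,0->2,0=3,1->3] -> levels [6 6 6 7]
Step 4: flows [0=1,0=2,3->0,3->1] -> levels [7 7 6 5]
Step 5: flows [0=1,0->2,0->3,1->3] -> levels [5 6 7 7]

Answer: 5 6 7 7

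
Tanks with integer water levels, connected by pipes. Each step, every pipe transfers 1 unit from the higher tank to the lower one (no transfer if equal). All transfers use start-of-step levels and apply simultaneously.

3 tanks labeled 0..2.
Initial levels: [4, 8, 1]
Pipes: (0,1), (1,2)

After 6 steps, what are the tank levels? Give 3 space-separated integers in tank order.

Answer: 4 5 4

Derivation:
Step 1: flows [1->0,1->2] -> levels [5 6 2]
Step 2: flows [1->0,1->2] -> levels [6 4 3]
Step 3: flows [0->1,1->2] -> levels [5 4 4]
Step 4: flows [0->1,1=2] -> levels [4 5 4]
Step 5: flows [1->0,1->2] -> levels [5 3 5]
Step 6: flows [0->1,2->1] -> levels [4 5 4]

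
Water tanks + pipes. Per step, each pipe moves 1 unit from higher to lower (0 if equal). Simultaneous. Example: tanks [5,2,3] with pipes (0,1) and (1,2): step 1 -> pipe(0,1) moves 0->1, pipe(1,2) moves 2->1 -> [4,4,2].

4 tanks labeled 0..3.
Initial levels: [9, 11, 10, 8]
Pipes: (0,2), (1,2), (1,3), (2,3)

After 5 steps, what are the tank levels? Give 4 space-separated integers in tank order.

Answer: 10 10 8 10

Derivation:
Step 1: flows [2->0,1->2,1->3,2->3] -> levels [10 9 9 10]
Step 2: flows [0->2,1=2,3->1,3->2] -> levels [9 10 11 8]
Step 3: flows [2->0,2->1,1->3,2->3] -> levels [10 10 8 10]
Step 4: flows [0->2,1->2,1=3,3->2] -> levels [9 9 11 9]
Step 5: flows [2->0,2->1,1=3,2->3] -> levels [10 10 8 10]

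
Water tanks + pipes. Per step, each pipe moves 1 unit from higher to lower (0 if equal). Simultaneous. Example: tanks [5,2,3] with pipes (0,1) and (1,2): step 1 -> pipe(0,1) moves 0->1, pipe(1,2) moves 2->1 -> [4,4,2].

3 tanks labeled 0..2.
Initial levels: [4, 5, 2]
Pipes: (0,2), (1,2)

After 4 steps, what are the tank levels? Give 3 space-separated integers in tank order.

Answer: 4 4 3

Derivation:
Step 1: flows [0->2,1->2] -> levels [3 4 4]
Step 2: flows [2->0,1=2] -> levels [4 4 3]
Step 3: flows [0->2,1->2] -> levels [3 3 5]
Step 4: flows [2->0,2->1] -> levels [4 4 3]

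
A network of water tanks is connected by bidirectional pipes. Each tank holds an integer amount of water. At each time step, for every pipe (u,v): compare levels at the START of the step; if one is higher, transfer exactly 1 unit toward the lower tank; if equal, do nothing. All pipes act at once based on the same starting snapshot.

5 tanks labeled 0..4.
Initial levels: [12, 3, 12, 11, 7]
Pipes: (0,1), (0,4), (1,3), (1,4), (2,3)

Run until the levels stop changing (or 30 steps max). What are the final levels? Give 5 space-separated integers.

Answer: 8 10 10 9 8

Derivation:
Step 1: flows [0->1,0->4,3->1,4->1,2->3] -> levels [10 6 11 11 7]
Step 2: flows [0->1,0->4,3->1,4->1,2=3] -> levels [8 9 11 10 7]
Step 3: flows [1->0,0->4,3->1,1->4,2->3] -> levels [8 8 10 10 9]
Step 4: flows [0=1,4->0,3->1,4->1,2=3] -> levels [9 10 10 9 7]
Step 5: flows [1->0,0->4,1->3,1->4,2->3] -> levels [9 7 9 11 9]
Step 6: flows [0->1,0=4,3->1,4->1,3->2] -> levels [8 10 10 9 8]
Step 7: flows [1->0,0=4,1->3,1->4,2->3] -> levels [9 7 9 11 9]
  -> period-2 cycle: step 7 state = step 5 state; never stabilizes
  -> state at step 30: (30-5) mod 2 = 1, same as step 6 -> [8 10 10 9 8]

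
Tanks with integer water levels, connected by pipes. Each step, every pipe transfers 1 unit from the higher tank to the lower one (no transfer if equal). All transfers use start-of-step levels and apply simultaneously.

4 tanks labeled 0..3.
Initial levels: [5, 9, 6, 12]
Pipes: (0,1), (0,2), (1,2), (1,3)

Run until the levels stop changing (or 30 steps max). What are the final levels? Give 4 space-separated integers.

Answer: 8 7 8 9

Derivation:
Step 1: flows [1->0,2->0,1->2,3->1] -> levels [7 8 6 11]
Step 2: flows [1->0,0->2,1->2,3->1] -> levels [7 7 8 10]
Step 3: flows [0=1,2->0,2->1,3->1] -> levels [8 9 6 9]
Step 4: flows [1->0,0->2,1->2,1=3] -> levels [8 7 8 9]
Step 5: flows [0->1,0=2,2->1,3->1] -> levels [7 10 7 8]
Step 6: flows [1->0,0=2,1->2,1->3] -> levels [8 7 8 9]
  -> period-2 cycle: step 6 state = step 4 state; never stabilizes
  -> state at step 30: (30-4) mod 2 = 0, same as step 4 -> [8 7 8 9]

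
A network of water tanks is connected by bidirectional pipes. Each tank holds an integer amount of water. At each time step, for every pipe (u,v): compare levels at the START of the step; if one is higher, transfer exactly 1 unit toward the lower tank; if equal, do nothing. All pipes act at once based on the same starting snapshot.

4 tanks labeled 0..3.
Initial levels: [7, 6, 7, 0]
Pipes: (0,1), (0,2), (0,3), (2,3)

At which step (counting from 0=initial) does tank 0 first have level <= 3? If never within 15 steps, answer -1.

Step 1: flows [0->1,0=2,0->3,2->3] -> levels [5 7 6 2]
Step 2: flows [1->0,2->0,0->3,2->3] -> levels [6 6 4 4]
Step 3: flows [0=1,0->2,0->3,2=3] -> levels [4 6 5 5]
Step 4: flows [1->0,2->0,3->0,2=3] -> levels [7 5 4 4]
Step 5: flows [0->1,0->2,0->3,2=3] -> levels [4 6 5 5]
  -> period-2 cycle (repeats step 3); tank 0 never drops to <=3
Tank 0 never reaches <=3 within 15 steps

Answer: -1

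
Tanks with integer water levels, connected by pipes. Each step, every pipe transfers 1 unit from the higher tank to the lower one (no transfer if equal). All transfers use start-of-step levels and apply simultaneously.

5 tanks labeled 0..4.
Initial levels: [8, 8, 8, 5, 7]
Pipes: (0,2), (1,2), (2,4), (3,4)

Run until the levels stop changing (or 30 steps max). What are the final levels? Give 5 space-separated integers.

Answer: 7 7 9 7 6

Derivation:
Step 1: flows [0=2,1=2,2->4,4->3] -> levels [8 8 7 6 7]
Step 2: flows [0->2,1->2,2=4,4->3] -> levels [7 7 9 7 6]
Step 3: flows [2->0,2->1,2->4,3->4] -> levels [8 8 6 6 8]
Step 4: flows [0->2,1->2,4->2,4->3] -> levels [7 7 9 7 6]
  -> period-2 cycle: step 4 state = step 2 state; never stabilizes
  -> state at step 30: (30-2) mod 2 = 0, same as step 2 -> [7 7 9 7 6]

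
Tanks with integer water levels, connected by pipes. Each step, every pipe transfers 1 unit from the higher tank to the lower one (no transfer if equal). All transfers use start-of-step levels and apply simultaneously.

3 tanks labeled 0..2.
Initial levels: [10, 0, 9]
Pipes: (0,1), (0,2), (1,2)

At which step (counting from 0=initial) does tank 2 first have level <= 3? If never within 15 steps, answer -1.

Step 1: flows [0->1,0->2,2->1] -> levels [8 2 9]
Step 2: flows [0->1,2->0,2->1] -> levels [8 4 7]
Step 3: flows [0->1,0->2,2->1] -> levels [6 6 7]
Step 4: flows [0=1,2->0,2->1] -> levels [7 7 5]
Step 5: flows [0=1,0->2,1->2] -> levels [6 6 7]
  -> period-2 cycle (repeats step 3); tank 2 never drops to <=3
Tank 2 never reaches <=3 within 15 steps

Answer: -1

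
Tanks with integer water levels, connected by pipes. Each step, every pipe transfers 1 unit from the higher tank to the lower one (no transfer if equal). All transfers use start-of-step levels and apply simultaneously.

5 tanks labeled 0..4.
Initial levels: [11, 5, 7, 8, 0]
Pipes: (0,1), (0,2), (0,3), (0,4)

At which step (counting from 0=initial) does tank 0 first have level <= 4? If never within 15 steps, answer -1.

Answer: 6

Derivation:
Step 1: flows [0->1,0->2,0->3,0->4] -> levels [7 6 8 9 1]
Step 2: flows [0->1,2->0,3->0,0->4] -> levels [7 7 7 8 2]
Step 3: flows [0=1,0=2,3->0,0->4] -> levels [7 7 7 7 3]
Step 4: flows [0=1,0=2,0=3,0->4] -> levels [6 7 7 7 4]
Step 5: flows [1->0,2->0,3->0,0->4] -> levels [8 6 6 6 5]
Step 6: flows [0->1,0->2,0->3,0->4] -> levels [4 7 7 7 6]
Tank 0 first reaches <=4 at step 6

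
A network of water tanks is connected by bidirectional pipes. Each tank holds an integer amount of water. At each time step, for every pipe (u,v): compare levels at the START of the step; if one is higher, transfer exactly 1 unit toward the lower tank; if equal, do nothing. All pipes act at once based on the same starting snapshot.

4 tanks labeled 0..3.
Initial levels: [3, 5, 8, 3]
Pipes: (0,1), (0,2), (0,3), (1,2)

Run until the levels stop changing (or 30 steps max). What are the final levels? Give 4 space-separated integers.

Step 1: flows [1->0,2->0,0=3,2->1] -> levels [5 5 6 3]
Step 2: flows [0=1,2->0,0->3,2->1] -> levels [5 6 4 4]
Step 3: flows [1->0,0->2,0->3,1->2] -> levels [4 4 6 5]
Step 4: flows [0=1,2->0,3->0,2->1] -> levels [6 5 4 4]
Step 5: flows [0->1,0->2,0->3,1->2] -> levels [3 5 6 5]
Step 6: flows [1->0,2->0,3->0,2->1] -> levels [6 5 4 4]
  -> period-2 cycle: step 6 state = step 4 state; never stabilizes
  -> state at step 30: (30-4) mod 2 = 0, same as step 4 -> [6 5 4 4]

Answer: 6 5 4 4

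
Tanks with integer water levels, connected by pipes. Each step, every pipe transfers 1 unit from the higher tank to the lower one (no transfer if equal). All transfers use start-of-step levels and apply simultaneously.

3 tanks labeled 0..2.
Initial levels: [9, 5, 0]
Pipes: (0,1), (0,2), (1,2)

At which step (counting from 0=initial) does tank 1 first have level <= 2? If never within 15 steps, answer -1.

Answer: -1

Derivation:
Step 1: flows [0->1,0->2,1->2] -> levels [7 5 2]
Step 2: flows [0->1,0->2,1->2] -> levels [5 5 4]
Step 3: flows [0=1,0->2,1->2] -> levels [4 4 6]
Step 4: flows [0=1,2->0,2->1] -> levels [5 5 4]
  -> period-2 cycle (repeats step 2); tank 1 never drops to <=2
Tank 1 never reaches <=2 within 15 steps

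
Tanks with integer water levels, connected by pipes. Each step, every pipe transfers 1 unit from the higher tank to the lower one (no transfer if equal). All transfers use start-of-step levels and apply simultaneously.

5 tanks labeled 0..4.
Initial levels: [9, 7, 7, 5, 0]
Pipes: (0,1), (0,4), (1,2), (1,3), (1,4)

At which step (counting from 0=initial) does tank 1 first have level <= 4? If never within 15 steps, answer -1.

Answer: 3

Derivation:
Step 1: flows [0->1,0->4,1=2,1->3,1->4] -> levels [7 6 7 6 2]
Step 2: flows [0->1,0->4,2->1,1=3,1->4] -> levels [5 7 6 6 4]
Step 3: flows [1->0,0->4,1->2,1->3,1->4] -> levels [5 3 7 7 6]
Tank 1 first reaches <=4 at step 3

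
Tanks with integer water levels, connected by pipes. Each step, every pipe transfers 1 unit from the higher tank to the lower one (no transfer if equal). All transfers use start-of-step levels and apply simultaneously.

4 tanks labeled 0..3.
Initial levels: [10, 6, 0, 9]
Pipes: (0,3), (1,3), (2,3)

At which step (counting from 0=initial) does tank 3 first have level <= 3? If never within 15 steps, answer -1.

Answer: -1

Derivation:
Step 1: flows [0->3,3->1,3->2] -> levels [9 7 1 8]
Step 2: flows [0->3,3->1,3->2] -> levels [8 8 2 7]
Step 3: flows [0->3,1->3,3->2] -> levels [7 7 3 8]
Step 4: flows [3->0,3->1,3->2] -> levels [8 8 4 5]
Step 5: flows [0->3,1->3,3->2] -> levels [7 7 5 6]
Step 6: flows [0->3,1->3,3->2] -> levels [6 6 6 7]
Step 7: flows [3->0,3->1,3->2] -> levels [7 7 7 4]
Step 8: flows [0->3,1->3,2->3] -> levels [6 6 6 7]
  -> period-2 cycle (repeats step 6); tank 3 never drops to <=3
Tank 3 never reaches <=3 within 15 steps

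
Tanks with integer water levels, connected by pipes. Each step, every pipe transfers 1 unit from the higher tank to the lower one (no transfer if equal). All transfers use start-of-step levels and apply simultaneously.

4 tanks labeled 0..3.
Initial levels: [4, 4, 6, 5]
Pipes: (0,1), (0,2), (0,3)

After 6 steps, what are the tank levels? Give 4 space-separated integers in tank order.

Answer: 3 5 6 5

Derivation:
Step 1: flows [0=1,2->0,3->0] -> levels [6 4 5 4]
Step 2: flows [0->1,0->2,0->3] -> levels [3 5 6 5]
Step 3: flows [1->0,2->0,3->0] -> levels [6 4 5 4]
  -> period-2 cycle: step 3 state = step 1 state
  -> state at step 6: (6-1) mod 2 = 1, same as step 2 -> [3 5 6 5]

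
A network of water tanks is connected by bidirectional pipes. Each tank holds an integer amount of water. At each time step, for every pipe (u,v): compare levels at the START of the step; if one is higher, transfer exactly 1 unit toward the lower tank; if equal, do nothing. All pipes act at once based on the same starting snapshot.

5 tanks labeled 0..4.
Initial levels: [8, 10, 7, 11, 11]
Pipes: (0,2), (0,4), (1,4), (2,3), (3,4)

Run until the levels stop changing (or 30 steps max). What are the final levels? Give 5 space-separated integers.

Answer: 9 9 10 8 11

Derivation:
Step 1: flows [0->2,4->0,4->1,3->2,3=4] -> levels [8 11 9 10 9]
Step 2: flows [2->0,4->0,1->4,3->2,3->4] -> levels [10 10 9 8 10]
Step 3: flows [0->2,0=4,1=4,2->3,4->3] -> levels [9 10 9 10 9]
Step 4: flows [0=2,0=4,1->4,3->2,3->4] -> levels [9 9 10 8 11]
Step 5: flows [2->0,4->0,4->1,2->3,4->3] -> levels [11 10 8 10 8]
Step 6: flows [0->2,0->4,1->4,3->2,3->4] -> levels [9 9 10 8 11]
  -> period-2 cycle: step 6 state = step 4 state; never stabilizes
  -> state at step 30: (30-4) mod 2 = 0, same as step 4 -> [9 9 10 8 11]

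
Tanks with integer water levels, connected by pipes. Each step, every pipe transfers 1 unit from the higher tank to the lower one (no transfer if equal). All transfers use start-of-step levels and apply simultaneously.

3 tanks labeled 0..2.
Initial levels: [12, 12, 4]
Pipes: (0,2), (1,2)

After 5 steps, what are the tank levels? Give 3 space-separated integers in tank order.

Step 1: flows [0->2,1->2] -> levels [11 11 6]
Step 2: flows [0->2,1->2] -> levels [10 10 8]
Step 3: flows [0->2,1->2] -> levels [9 9 10]
Step 4: flows [2->0,2->1] -> levels [10 10 8]
  -> period-2 cycle: step 4 state = step 2 state
  -> state at step 5: (5-2) mod 2 = 1, same as step 3 -> [9 9 10]

Answer: 9 9 10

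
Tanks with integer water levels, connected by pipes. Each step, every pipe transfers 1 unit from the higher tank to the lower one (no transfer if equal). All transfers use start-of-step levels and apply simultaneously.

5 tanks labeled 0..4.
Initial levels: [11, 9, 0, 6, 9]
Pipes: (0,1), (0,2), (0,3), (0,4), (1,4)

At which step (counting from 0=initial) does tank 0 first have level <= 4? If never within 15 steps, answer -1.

Step 1: flows [0->1,0->2,0->3,0->4,1=4] -> levels [7 10 1 7 10]
Step 2: flows [1->0,0->2,0=3,4->0,1=4] -> levels [8 9 2 7 9]
Step 3: flows [1->0,0->2,0->3,4->0,1=4] -> levels [8 8 3 8 8]
Step 4: flows [0=1,0->2,0=3,0=4,1=4] -> levels [7 8 4 8 8]
Step 5: flows [1->0,0->2,3->0,4->0,1=4] -> levels [9 7 5 7 7]
Step 6: flows [0->1,0->2,0->3,0->4,1=4] -> levels [5 8 6 8 8]
Step 7: flows [1->0,2->0,3->0,4->0,1=4] -> levels [9 7 5 7 7]
  -> period-2 cycle (repeats step 5); tank 0 never drops to <=4
Tank 0 never reaches <=4 within 15 steps

Answer: -1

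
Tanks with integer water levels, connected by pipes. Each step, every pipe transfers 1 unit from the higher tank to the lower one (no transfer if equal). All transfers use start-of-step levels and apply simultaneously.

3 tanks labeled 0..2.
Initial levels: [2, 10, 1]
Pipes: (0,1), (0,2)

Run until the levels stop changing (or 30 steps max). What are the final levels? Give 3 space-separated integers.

Answer: 5 4 4

Derivation:
Step 1: flows [1->0,0->2] -> levels [2 9 2]
Step 2: flows [1->0,0=2] -> levels [3 8 2]
Step 3: flows [1->0,0->2] -> levels [3 7 3]
Step 4: flows [1->0,0=2] -> levels [4 6 3]
Step 5: flows [1->0,0->2] -> levels [4 5 4]
Step 6: flows [1->0,0=2] -> levels [5 4 4]
Step 7: flows [0->1,0->2] -> levels [3 5 5]
Step 8: flows [1->0,2->0] -> levels [5 4 4]
  -> period-2 cycle: step 8 state = step 6 state; never stabilizes
  -> state at step 30: (30-6) mod 2 = 0, same as step 6 -> [5 4 4]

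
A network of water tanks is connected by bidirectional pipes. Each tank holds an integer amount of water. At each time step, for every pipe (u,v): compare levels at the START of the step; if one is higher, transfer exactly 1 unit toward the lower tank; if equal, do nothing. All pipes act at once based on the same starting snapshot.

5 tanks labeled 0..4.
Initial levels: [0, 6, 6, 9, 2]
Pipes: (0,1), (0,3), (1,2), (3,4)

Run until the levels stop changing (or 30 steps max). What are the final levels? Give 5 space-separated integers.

Step 1: flows [1->0,3->0,1=2,3->4] -> levels [2 5 6 7 3]
Step 2: flows [1->0,3->0,2->1,3->4] -> levels [4 5 5 5 4]
Step 3: flows [1->0,3->0,1=2,3->4] -> levels [6 4 5 3 5]
Step 4: flows [0->1,0->3,2->1,4->3] -> levels [4 6 4 5 4]
Step 5: flows [1->0,3->0,1->2,3->4] -> levels [6 4 5 3 5]
  -> period-2 cycle: step 5 state = step 3 state; never stabilizes
  -> state at step 30: (30-3) mod 2 = 1, same as step 4 -> [4 6 4 5 4]

Answer: 4 6 4 5 4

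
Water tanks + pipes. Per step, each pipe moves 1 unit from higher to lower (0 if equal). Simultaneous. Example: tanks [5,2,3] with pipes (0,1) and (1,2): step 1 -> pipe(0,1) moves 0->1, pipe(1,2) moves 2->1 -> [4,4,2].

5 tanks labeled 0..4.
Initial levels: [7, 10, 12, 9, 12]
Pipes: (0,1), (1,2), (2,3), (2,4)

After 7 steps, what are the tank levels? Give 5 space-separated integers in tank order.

Step 1: flows [1->0,2->1,2->3,2=4] -> levels [8 10 10 10 12]
Step 2: flows [1->0,1=2,2=3,4->2] -> levels [9 9 11 10 11]
Step 3: flows [0=1,2->1,2->3,2=4] -> levels [9 10 9 11 11]
Step 4: flows [1->0,1->2,3->2,4->2] -> levels [10 8 12 10 10]
Step 5: flows [0->1,2->1,2->3,2->4] -> levels [9 10 9 11 11]
  -> period-2 cycle: step 5 state = step 3 state
  -> state at step 7: (7-3) mod 2 = 0, same as step 3 -> [9 10 9 11 11]

Answer: 9 10 9 11 11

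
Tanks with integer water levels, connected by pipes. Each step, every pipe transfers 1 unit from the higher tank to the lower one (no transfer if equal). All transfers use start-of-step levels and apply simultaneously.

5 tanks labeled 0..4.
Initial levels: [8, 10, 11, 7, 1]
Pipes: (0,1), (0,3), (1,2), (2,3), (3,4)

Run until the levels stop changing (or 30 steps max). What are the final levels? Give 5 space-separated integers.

Step 1: flows [1->0,0->3,2->1,2->3,3->4] -> levels [8 10 9 8 2]
Step 2: flows [1->0,0=3,1->2,2->3,3->4] -> levels [9 8 9 8 3]
Step 3: flows [0->1,0->3,2->1,2->3,3->4] -> levels [7 10 7 9 4]
Step 4: flows [1->0,3->0,1->2,3->2,3->4] -> levels [9 8 9 6 5]
Step 5: flows [0->1,0->3,2->1,2->3,3->4] -> levels [7 10 7 7 6]
Step 6: flows [1->0,0=3,1->2,2=3,3->4] -> levels [8 8 8 6 7]
Step 7: flows [0=1,0->3,1=2,2->3,4->3] -> levels [7 8 7 9 6]
Step 8: flows [1->0,3->0,1->2,3->2,3->4] -> levels [9 6 9 6 7]
Step 9: flows [0->1,0->3,2->1,2->3,4->3] -> levels [7 8 7 9 6]
  -> period-2 cycle: step 9 state = step 7 state; never stabilizes
  -> state at step 30: (30-7) mod 2 = 1, same as step 8 -> [9 6 9 6 7]

Answer: 9 6 9 6 7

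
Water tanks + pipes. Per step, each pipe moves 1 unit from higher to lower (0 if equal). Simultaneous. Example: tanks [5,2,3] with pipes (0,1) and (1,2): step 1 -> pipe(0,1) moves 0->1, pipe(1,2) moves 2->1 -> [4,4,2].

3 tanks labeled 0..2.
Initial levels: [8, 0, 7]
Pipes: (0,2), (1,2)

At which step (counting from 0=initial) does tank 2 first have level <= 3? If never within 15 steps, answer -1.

Answer: -1

Derivation:
Step 1: flows [0->2,2->1] -> levels [7 1 7]
Step 2: flows [0=2,2->1] -> levels [7 2 6]
Step 3: flows [0->2,2->1] -> levels [6 3 6]
Step 4: flows [0=2,2->1] -> levels [6 4 5]
Step 5: flows [0->2,2->1] -> levels [5 5 5]
Step 6: flows [0=2,1=2] -> levels [5 5 5]
  -> stable; tank 2 stays at 5 > 3
Tank 2 never reaches <=3 within 15 steps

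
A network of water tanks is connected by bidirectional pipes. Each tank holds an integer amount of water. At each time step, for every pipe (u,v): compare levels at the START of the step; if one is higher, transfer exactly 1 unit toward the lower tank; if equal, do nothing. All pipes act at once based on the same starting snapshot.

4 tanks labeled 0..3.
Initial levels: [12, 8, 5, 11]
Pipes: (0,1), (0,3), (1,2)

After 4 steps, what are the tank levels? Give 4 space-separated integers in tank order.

Step 1: flows [0->1,0->3,1->2] -> levels [10 8 6 12]
Step 2: flows [0->1,3->0,1->2] -> levels [10 8 7 11]
Step 3: flows [0->1,3->0,1->2] -> levels [10 8 8 10]
Step 4: flows [0->1,0=3,1=2] -> levels [9 9 8 10]

Answer: 9 9 8 10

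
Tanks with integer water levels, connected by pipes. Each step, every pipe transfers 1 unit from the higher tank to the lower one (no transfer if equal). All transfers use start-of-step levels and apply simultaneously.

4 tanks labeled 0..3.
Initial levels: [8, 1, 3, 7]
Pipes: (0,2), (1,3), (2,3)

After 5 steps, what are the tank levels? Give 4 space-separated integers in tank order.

Step 1: flows [0->2,3->1,3->2] -> levels [7 2 5 5]
Step 2: flows [0->2,3->1,2=3] -> levels [6 3 6 4]
Step 3: flows [0=2,3->1,2->3] -> levels [6 4 5 4]
Step 4: flows [0->2,1=3,2->3] -> levels [5 4 5 5]
Step 5: flows [0=2,3->1,2=3] -> levels [5 5 5 4]

Answer: 5 5 5 4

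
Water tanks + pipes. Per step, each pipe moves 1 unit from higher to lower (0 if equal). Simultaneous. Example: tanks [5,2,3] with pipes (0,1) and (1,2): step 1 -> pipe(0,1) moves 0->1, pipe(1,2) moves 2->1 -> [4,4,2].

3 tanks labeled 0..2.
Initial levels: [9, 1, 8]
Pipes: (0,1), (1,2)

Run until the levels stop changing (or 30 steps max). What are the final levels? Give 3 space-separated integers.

Answer: 7 5 6

Derivation:
Step 1: flows [0->1,2->1] -> levels [8 3 7]
Step 2: flows [0->1,2->1] -> levels [7 5 6]
Step 3: flows [0->1,2->1] -> levels [6 7 5]
Step 4: flows [1->0,1->2] -> levels [7 5 6]
  -> period-2 cycle: step 4 state = step 2 state; never stabilizes
  -> state at step 30: (30-2) mod 2 = 0, same as step 2 -> [7 5 6]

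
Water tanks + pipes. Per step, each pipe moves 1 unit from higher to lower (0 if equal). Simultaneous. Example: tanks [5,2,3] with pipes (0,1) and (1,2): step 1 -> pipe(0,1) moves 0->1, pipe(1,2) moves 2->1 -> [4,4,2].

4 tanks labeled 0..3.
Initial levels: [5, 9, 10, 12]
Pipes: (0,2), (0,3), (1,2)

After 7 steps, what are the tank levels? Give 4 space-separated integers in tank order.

Step 1: flows [2->0,3->0,2->1] -> levels [7 10 8 11]
Step 2: flows [2->0,3->0,1->2] -> levels [9 9 8 10]
Step 3: flows [0->2,3->0,1->2] -> levels [9 8 10 9]
Step 4: flows [2->0,0=3,2->1] -> levels [10 9 8 9]
Step 5: flows [0->2,0->3,1->2] -> levels [8 8 10 10]
Step 6: flows [2->0,3->0,2->1] -> levels [10 9 8 9]
  -> period-2 cycle: step 6 state = step 4 state
  -> state at step 7: (7-4) mod 2 = 1, same as step 5 -> [8 8 10 10]

Answer: 8 8 10 10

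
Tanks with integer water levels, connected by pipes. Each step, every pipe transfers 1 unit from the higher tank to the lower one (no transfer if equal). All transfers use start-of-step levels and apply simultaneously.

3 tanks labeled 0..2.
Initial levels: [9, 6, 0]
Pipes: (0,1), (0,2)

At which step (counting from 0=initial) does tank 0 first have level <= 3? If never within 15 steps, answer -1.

Step 1: flows [0->1,0->2] -> levels [7 7 1]
Step 2: flows [0=1,0->2] -> levels [6 7 2]
Step 3: flows [1->0,0->2] -> levels [6 6 3]
Step 4: flows [0=1,0->2] -> levels [5 6 4]
Step 5: flows [1->0,0->2] -> levels [5 5 5]
Step 6: flows [0=1,0=2] -> levels [5 5 5]
  -> stable; tank 0 stays at 5 > 3
Tank 0 never reaches <=3 within 15 steps

Answer: -1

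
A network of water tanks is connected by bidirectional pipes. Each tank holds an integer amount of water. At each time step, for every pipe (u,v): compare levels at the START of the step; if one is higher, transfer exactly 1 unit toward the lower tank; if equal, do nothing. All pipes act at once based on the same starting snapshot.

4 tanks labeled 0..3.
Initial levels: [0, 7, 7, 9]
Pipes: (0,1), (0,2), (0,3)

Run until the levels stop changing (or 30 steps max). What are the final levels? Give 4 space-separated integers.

Answer: 8 5 5 5

Derivation:
Step 1: flows [1->0,2->0,3->0] -> levels [3 6 6 8]
Step 2: flows [1->0,2->0,3->0] -> levels [6 5 5 7]
Step 3: flows [0->1,0->2,3->0] -> levels [5 6 6 6]
Step 4: flows [1->0,2->0,3->0] -> levels [8 5 5 5]
Step 5: flows [0->1,0->2,0->3] -> levels [5 6 6 6]
  -> period-2 cycle: step 5 state = step 3 state; never stabilizes
  -> state at step 30: (30-3) mod 2 = 1, same as step 4 -> [8 5 5 5]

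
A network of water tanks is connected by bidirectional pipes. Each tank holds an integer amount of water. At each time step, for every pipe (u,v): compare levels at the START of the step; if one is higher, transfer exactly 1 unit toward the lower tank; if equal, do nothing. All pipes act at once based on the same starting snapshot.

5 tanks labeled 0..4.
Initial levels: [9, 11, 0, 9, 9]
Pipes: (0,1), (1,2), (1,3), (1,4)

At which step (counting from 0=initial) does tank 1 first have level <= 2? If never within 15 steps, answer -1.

Step 1: flows [1->0,1->2,1->3,1->4] -> levels [10 7 1 10 10]
Step 2: flows [0->1,1->2,3->1,4->1] -> levels [9 9 2 9 9]
Step 3: flows [0=1,1->2,1=3,1=4] -> levels [9 8 3 9 9]
Step 4: flows [0->1,1->2,3->1,4->1] -> levels [8 10 4 8 8]
Step 5: flows [1->0,1->2,1->3,1->4] -> levels [9 6 5 9 9]
Step 6: flows [0->1,1->2,3->1,4->1] -> levels [8 8 6 8 8]
Step 7: flows [0=1,1->2,1=3,1=4] -> levels [8 7 7 8 8]
Step 8: flows [0->1,1=2,3->1,4->1] -> levels [7 10 7 7 7]
Step 9: flows [1->0,1->2,1->3,1->4] -> levels [8 6 8 8 8]
Step 10: flows [0->1,2->1,3->1,4->1] -> levels [7 10 7 7 7]
  -> period-2 cycle (repeats step 8); tank 1 never drops to <=2
Tank 1 never reaches <=2 within 15 steps

Answer: -1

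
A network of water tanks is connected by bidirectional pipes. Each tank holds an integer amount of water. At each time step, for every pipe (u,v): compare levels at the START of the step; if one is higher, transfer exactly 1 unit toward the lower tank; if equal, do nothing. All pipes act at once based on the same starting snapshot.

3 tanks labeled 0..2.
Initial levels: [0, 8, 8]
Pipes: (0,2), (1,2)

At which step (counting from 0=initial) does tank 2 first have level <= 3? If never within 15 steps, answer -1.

Step 1: flows [2->0,1=2] -> levels [1 8 7]
Step 2: flows [2->0,1->2] -> levels [2 7 7]
Step 3: flows [2->0,1=2] -> levels [3 7 6]
Step 4: flows [2->0,1->2] -> levels [4 6 6]
Step 5: flows [2->0,1=2] -> levels [5 6 5]
Step 6: flows [0=2,1->2] -> levels [5 5 6]
Step 7: flows [2->0,2->1] -> levels [6 6 4]
Step 8: flows [0->2,1->2] -> levels [5 5 6]
  -> period-2 cycle (repeats step 6); tank 2 never drops to <=3
Tank 2 never reaches <=3 within 15 steps

Answer: -1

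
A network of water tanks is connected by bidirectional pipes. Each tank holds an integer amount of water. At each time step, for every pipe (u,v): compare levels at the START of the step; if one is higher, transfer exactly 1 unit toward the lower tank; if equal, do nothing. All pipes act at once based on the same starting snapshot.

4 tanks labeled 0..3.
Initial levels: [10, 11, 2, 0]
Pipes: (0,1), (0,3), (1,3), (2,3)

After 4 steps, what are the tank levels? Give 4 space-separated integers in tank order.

Step 1: flows [1->0,0->3,1->3,2->3] -> levels [10 9 1 3]
Step 2: flows [0->1,0->3,1->3,3->2] -> levels [8 9 2 4]
Step 3: flows [1->0,0->3,1->3,3->2] -> levels [8 7 3 5]
Step 4: flows [0->1,0->3,1->3,3->2] -> levels [6 7 4 6]

Answer: 6 7 4 6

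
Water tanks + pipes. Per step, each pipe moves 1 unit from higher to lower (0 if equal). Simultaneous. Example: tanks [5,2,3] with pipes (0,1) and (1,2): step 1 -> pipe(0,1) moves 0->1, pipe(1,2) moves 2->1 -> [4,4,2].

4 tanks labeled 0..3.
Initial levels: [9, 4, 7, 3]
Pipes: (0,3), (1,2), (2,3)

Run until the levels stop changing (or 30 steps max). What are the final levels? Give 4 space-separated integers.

Answer: 5 6 5 7

Derivation:
Step 1: flows [0->3,2->1,2->3] -> levels [8 5 5 5]
Step 2: flows [0->3,1=2,2=3] -> levels [7 5 5 6]
Step 3: flows [0->3,1=2,3->2] -> levels [6 5 6 6]
Step 4: flows [0=3,2->1,2=3] -> levels [6 6 5 6]
Step 5: flows [0=3,1->2,3->2] -> levels [6 5 7 5]
Step 6: flows [0->3,2->1,2->3] -> levels [5 6 5 7]
Step 7: flows [3->0,1->2,3->2] -> levels [6 5 7 5]
  -> period-2 cycle: step 7 state = step 5 state; never stabilizes
  -> state at step 30: (30-5) mod 2 = 1, same as step 6 -> [5 6 5 7]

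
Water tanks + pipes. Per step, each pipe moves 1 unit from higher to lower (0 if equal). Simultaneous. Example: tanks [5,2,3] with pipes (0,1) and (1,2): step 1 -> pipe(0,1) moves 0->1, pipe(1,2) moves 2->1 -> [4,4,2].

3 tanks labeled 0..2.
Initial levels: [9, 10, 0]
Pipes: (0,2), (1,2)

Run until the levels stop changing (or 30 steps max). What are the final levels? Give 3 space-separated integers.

Step 1: flows [0->2,1->2] -> levels [8 9 2]
Step 2: flows [0->2,1->2] -> levels [7 8 4]
Step 3: flows [0->2,1->2] -> levels [6 7 6]
Step 4: flows [0=2,1->2] -> levels [6 6 7]
Step 5: flows [2->0,2->1] -> levels [7 7 5]
Step 6: flows [0->2,1->2] -> levels [6 6 7]
  -> period-2 cycle: step 6 state = step 4 state; never stabilizes
  -> state at step 30: (30-4) mod 2 = 0, same as step 4 -> [6 6 7]

Answer: 6 6 7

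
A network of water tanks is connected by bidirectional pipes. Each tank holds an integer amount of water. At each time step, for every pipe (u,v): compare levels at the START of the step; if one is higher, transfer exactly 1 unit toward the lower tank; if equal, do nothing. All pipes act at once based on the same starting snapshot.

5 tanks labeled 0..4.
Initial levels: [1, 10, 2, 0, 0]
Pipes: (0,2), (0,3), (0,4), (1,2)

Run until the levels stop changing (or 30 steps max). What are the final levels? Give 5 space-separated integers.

Step 1: flows [2->0,0->3,0->4,1->2] -> levels [0 9 2 1 1]
Step 2: flows [2->0,3->0,4->0,1->2] -> levels [3 8 2 0 0]
Step 3: flows [0->2,0->3,0->4,1->2] -> levels [0 7 4 1 1]
Step 4: flows [2->0,3->0,4->0,1->2] -> levels [3 6 4 0 0]
Step 5: flows [2->0,0->3,0->4,1->2] -> levels [2 5 4 1 1]
Step 6: flows [2->0,0->3,0->4,1->2] -> levels [1 4 4 2 2]
Step 7: flows [2->0,3->0,4->0,1=2] -> levels [4 4 3 1 1]
Step 8: flows [0->2,0->3,0->4,1->2] -> levels [1 3 5 2 2]
Step 9: flows [2->0,3->0,4->0,2->1] -> levels [4 4 3 1 1]
  -> period-2 cycle: step 9 state = step 7 state; never stabilizes
  -> state at step 30: (30-7) mod 2 = 1, same as step 8 -> [1 3 5 2 2]

Answer: 1 3 5 2 2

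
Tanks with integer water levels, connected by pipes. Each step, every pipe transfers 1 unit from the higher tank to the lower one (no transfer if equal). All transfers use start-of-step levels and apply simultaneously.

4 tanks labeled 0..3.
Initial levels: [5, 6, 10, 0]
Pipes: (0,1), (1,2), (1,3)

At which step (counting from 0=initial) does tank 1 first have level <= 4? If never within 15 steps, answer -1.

Answer: 5

Derivation:
Step 1: flows [1->0,2->1,1->3] -> levels [6 5 9 1]
Step 2: flows [0->1,2->1,1->3] -> levels [5 6 8 2]
Step 3: flows [1->0,2->1,1->3] -> levels [6 5 7 3]
Step 4: flows [0->1,2->1,1->3] -> levels [5 6 6 4]
Step 5: flows [1->0,1=2,1->3] -> levels [6 4 6 5]
Tank 1 first reaches <=4 at step 5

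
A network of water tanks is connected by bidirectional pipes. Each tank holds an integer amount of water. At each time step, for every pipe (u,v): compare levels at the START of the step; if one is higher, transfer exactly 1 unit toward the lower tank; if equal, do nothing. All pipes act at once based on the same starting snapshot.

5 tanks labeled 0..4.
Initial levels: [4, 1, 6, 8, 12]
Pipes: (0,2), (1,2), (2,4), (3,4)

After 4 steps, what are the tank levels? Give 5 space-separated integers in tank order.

Answer: 5 5 5 8 8

Derivation:
Step 1: flows [2->0,2->1,4->2,4->3] -> levels [5 2 5 9 10]
Step 2: flows [0=2,2->1,4->2,4->3] -> levels [5 3 5 10 8]
Step 3: flows [0=2,2->1,4->2,3->4] -> levels [5 4 5 9 8]
Step 4: flows [0=2,2->1,4->2,3->4] -> levels [5 5 5 8 8]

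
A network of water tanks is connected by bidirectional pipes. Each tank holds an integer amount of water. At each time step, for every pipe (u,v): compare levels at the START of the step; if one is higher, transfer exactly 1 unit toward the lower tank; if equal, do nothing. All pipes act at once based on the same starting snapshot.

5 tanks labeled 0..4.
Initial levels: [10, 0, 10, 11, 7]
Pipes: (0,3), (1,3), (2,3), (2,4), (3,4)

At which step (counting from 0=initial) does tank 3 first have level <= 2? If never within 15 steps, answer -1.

Step 1: flows [3->0,3->1,3->2,2->4,3->4] -> levels [11 1 10 7 9]
Step 2: flows [0->3,3->1,2->3,2->4,4->3] -> levels [10 2 8 9 9]
Step 3: flows [0->3,3->1,3->2,4->2,3=4] -> levels [9 3 10 8 8]
Step 4: flows [0->3,3->1,2->3,2->4,3=4] -> levels [8 4 8 9 9]
Step 5: flows [3->0,3->1,3->2,4->2,3=4] -> levels [9 5 10 6 8]
Step 6: flows [0->3,3->1,2->3,2->4,4->3] -> levels [8 6 8 8 8]
Step 7: flows [0=3,3->1,2=3,2=4,3=4] -> levels [8 7 8 7 8]
Step 8: flows [0->3,1=3,2->3,2=4,4->3] -> levels [7 7 7 10 7]
Step 9: flows [3->0,3->1,3->2,2=4,3->4] -> levels [8 8 8 6 8]
Step 10: flows [0->3,1->3,2->3,2=4,4->3] -> levels [7 7 7 10 7]
  -> period-2 cycle (repeats step 8); tank 3 never drops to <=2
Tank 3 never reaches <=2 within 15 steps

Answer: -1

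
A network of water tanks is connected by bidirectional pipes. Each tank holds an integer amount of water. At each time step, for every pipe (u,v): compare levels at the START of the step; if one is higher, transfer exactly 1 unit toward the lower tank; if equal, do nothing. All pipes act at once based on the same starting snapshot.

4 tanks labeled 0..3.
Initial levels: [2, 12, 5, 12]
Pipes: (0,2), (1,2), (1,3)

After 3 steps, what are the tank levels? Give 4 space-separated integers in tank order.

Step 1: flows [2->0,1->2,1=3] -> levels [3 11 5 12]
Step 2: flows [2->0,1->2,3->1] -> levels [4 11 5 11]
Step 3: flows [2->0,1->2,1=3] -> levels [5 10 5 11]

Answer: 5 10 5 11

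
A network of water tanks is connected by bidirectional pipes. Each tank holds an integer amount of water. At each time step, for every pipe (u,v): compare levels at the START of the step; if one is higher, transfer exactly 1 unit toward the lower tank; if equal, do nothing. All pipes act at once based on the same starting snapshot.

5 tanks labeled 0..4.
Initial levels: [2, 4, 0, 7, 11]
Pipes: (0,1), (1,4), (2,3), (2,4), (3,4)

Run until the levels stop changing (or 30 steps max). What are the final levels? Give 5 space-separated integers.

Step 1: flows [1->0,4->1,3->2,4->2,4->3] -> levels [3 4 2 7 8]
Step 2: flows [1->0,4->1,3->2,4->2,4->3] -> levels [4 4 4 7 5]
Step 3: flows [0=1,4->1,3->2,4->2,3->4] -> levels [4 5 6 5 4]
Step 4: flows [1->0,1->4,2->3,2->4,3->4] -> levels [5 3 4 5 7]
Step 5: flows [0->1,4->1,3->2,4->2,4->3] -> levels [4 5 6 5 4]
  -> period-2 cycle: step 5 state = step 3 state; never stabilizes
  -> state at step 30: (30-3) mod 2 = 1, same as step 4 -> [5 3 4 5 7]

Answer: 5 3 4 5 7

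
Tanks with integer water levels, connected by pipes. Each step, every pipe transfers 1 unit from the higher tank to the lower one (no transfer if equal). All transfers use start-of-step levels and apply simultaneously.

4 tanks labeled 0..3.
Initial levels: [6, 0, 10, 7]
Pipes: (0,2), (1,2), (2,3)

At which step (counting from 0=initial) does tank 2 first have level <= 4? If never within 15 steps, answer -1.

Answer: 5

Derivation:
Step 1: flows [2->0,2->1,2->3] -> levels [7 1 7 8]
Step 2: flows [0=2,2->1,3->2] -> levels [7 2 7 7]
Step 3: flows [0=2,2->1,2=3] -> levels [7 3 6 7]
Step 4: flows [0->2,2->1,3->2] -> levels [6 4 7 6]
Step 5: flows [2->0,2->1,2->3] -> levels [7 5 4 7]
Tank 2 first reaches <=4 at step 5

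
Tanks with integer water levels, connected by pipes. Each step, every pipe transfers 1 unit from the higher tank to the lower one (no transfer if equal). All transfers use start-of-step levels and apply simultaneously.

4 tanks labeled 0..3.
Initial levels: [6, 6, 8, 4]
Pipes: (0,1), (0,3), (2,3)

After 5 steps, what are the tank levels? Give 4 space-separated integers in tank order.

Step 1: flows [0=1,0->3,2->3] -> levels [5 6 7 6]
Step 2: flows [1->0,3->0,2->3] -> levels [7 5 6 6]
Step 3: flows [0->1,0->3,2=3] -> levels [5 6 6 7]
Step 4: flows [1->0,3->0,3->2] -> levels [7 5 7 5]
Step 5: flows [0->1,0->3,2->3] -> levels [5 6 6 7]

Answer: 5 6 6 7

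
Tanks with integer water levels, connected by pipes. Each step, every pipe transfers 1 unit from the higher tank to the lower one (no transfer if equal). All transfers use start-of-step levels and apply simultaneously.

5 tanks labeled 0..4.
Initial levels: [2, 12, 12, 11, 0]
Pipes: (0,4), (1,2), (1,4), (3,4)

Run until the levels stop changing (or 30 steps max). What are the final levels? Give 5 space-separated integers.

Step 1: flows [0->4,1=2,1->4,3->4] -> levels [1 11 12 10 3]
Step 2: flows [4->0,2->1,1->4,3->4] -> levels [2 11 11 9 4]
Step 3: flows [4->0,1=2,1->4,3->4] -> levels [3 10 11 8 5]
Step 4: flows [4->0,2->1,1->4,3->4] -> levels [4 10 10 7 6]
Step 5: flows [4->0,1=2,1->4,3->4] -> levels [5 9 10 6 7]
Step 6: flows [4->0,2->1,1->4,4->3] -> levels [6 9 9 7 6]
Step 7: flows [0=4,1=2,1->4,3->4] -> levels [6 8 9 6 8]
Step 8: flows [4->0,2->1,1=4,4->3] -> levels [7 9 8 7 6]
Step 9: flows [0->4,1->2,1->4,3->4] -> levels [6 7 9 6 9]
Step 10: flows [4->0,2->1,4->1,4->3] -> levels [7 9 8 7 6]
  -> period-2 cycle: step 10 state = step 8 state; never stabilizes
  -> state at step 30: (30-8) mod 2 = 0, same as step 8 -> [7 9 8 7 6]

Answer: 7 9 8 7 6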